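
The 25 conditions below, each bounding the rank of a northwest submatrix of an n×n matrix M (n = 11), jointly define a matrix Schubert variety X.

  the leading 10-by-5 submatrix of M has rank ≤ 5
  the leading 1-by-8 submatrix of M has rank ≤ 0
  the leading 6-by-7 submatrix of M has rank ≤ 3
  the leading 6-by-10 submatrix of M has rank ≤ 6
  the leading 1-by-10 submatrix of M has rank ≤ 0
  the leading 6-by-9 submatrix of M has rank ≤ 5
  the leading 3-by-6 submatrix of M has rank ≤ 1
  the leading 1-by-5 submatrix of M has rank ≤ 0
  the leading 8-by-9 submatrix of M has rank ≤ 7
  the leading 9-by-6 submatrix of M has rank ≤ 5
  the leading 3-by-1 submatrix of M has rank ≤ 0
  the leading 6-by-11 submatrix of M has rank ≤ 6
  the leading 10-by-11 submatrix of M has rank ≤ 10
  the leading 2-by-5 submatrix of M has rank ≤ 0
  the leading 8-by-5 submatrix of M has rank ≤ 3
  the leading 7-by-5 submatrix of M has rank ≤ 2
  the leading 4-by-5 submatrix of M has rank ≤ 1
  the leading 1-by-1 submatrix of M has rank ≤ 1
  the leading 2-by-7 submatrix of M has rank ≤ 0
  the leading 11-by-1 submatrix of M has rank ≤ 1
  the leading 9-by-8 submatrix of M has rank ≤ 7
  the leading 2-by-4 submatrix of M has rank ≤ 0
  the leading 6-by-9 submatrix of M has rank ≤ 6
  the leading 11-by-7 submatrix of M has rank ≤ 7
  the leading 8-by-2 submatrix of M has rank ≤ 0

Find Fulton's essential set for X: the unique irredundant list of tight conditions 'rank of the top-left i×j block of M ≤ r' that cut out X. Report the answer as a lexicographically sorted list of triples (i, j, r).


Computing R[i][j] = min implied NW-rank bound (n=11, 25 conditions):

  0  0  0  0  0  0  0  0  0  0  1
  0  0  0  0  0  0  0  1  1  1  2
  0  0  1  1  1  1  1  2  2  2  3
  0  0  1  1  1  2  2  3  3  3  4
  0  0  1  2  2  3  3  4  4  4  5
  0  0  1  2  2  3  3  4  5  5  6
  0  0  1  2  2  3  4  5  6  6  7
  0  0  1  2  3  4  5  6  7  7  8
  1  1  2  3  4  5  6  7  8  8  9
  1  2  3  4  5  6  7  8  9  9  10
  1  2  3  4  5  6  7  8  9  10  11

hence w(1..11) = (11, 8, 3, 6, 4, 9, 7, 5, 1, 2, 10).

Fulton essential set (6 of the 34 Rothe cells):

[(1, 10, 0), (2, 7, 0), (4, 5, 1), (6, 7, 3), (7, 5, 2), (8, 2, 0)]


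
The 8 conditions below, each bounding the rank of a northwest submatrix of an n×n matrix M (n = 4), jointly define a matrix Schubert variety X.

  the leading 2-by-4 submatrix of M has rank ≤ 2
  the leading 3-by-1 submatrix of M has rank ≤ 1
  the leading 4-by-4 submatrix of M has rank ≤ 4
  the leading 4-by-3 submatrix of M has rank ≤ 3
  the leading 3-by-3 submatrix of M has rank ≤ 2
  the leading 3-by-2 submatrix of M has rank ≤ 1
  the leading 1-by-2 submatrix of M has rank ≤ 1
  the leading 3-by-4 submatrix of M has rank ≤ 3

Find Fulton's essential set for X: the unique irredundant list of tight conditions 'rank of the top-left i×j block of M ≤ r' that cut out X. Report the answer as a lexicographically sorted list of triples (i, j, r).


Computing R[i][j] = min implied NW-rank bound (n=4, 8 conditions):

  row 1: 1 | 1 | 1 | 1
  row 2: 1 | 1 | 2 | 2
  row 3: 1 | 1 | 2 | 3
  row 4: 1 | 2 | 3 | 4

so w = (1, 3, 4, 2).

D(w) has 2 cells with 1 SE-corner; essential set:

[(3, 2, 1)]


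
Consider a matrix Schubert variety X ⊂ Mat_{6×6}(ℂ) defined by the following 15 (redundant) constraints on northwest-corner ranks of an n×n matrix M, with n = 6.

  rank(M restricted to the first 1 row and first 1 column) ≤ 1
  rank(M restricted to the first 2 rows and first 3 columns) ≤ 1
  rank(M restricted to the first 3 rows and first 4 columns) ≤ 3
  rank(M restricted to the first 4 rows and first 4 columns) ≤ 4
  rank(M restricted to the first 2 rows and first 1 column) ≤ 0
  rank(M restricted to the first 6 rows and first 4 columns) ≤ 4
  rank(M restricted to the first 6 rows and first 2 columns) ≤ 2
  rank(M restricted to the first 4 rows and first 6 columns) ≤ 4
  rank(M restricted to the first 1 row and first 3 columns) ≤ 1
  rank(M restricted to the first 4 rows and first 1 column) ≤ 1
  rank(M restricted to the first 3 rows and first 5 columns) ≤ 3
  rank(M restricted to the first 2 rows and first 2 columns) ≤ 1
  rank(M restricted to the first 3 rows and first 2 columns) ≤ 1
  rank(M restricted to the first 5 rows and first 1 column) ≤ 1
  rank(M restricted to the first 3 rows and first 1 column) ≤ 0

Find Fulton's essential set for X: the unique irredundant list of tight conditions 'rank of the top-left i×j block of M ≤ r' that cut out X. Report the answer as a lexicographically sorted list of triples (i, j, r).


Reconstructing r_w from the 15 given conditions:

  R[1]: 0 1 1 1 1 1
  R[2]: 0 1 1 2 2 2
  R[3]: 0 1 2 3 3 3
  R[4]: 1 2 3 4 4 4
  R[5]: 1 2 3 4 5 5
  R[6]: 1 2 3 4 5 6

the unique w with this rank table is (2, 4, 3, 1, 5, 6).

Fulton essential set (2 of the 4 Rothe cells):

[(2, 3, 1), (3, 1, 0)]


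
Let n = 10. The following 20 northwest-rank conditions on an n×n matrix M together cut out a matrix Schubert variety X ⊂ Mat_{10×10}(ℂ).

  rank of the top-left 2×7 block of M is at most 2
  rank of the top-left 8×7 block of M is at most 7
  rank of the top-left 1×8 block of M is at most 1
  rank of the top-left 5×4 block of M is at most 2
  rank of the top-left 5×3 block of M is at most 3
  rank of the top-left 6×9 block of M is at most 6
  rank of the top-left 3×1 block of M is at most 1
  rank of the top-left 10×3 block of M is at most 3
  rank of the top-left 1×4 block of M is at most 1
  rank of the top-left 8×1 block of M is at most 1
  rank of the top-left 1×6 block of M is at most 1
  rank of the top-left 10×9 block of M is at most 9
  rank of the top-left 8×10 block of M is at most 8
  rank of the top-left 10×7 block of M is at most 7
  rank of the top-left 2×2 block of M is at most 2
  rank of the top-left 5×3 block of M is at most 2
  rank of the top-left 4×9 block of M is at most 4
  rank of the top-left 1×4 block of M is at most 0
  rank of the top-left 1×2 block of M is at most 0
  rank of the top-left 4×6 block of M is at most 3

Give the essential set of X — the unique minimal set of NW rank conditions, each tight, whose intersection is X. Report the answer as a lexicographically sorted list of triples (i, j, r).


Reconstructing r_w from the 20 given conditions:

  row 1: 0 0 0 0 1 1 1 1 1 1
  row 2: 1 1 1 1 2 2 2 2 2 2
  row 3: 1 2 2 2 3 3 3 3 3 3
  row 4: 1 2 2 2 3 3 4 4 4 4
  row 5: 1 2 2 2 3 4 5 5 5 5
  row 6: 1 2 3 3 4 5 6 6 6 6
  row 7: 1 2 3 4 5 6 7 7 7 7
  row 8: 1 2 3 4 5 6 7 8 8 8
  row 9: 1 2 3 4 5 6 7 8 9 9
  row 10: 1 2 3 4 5 6 7 8 9 10

the unique w with this rank table is (5, 1, 2, 7, 6, 3, 4, 8, 9, 10).

D(w) has 9 cells with 3 SE-corners; essential set:

[(1, 4, 0), (4, 6, 3), (5, 4, 2)]


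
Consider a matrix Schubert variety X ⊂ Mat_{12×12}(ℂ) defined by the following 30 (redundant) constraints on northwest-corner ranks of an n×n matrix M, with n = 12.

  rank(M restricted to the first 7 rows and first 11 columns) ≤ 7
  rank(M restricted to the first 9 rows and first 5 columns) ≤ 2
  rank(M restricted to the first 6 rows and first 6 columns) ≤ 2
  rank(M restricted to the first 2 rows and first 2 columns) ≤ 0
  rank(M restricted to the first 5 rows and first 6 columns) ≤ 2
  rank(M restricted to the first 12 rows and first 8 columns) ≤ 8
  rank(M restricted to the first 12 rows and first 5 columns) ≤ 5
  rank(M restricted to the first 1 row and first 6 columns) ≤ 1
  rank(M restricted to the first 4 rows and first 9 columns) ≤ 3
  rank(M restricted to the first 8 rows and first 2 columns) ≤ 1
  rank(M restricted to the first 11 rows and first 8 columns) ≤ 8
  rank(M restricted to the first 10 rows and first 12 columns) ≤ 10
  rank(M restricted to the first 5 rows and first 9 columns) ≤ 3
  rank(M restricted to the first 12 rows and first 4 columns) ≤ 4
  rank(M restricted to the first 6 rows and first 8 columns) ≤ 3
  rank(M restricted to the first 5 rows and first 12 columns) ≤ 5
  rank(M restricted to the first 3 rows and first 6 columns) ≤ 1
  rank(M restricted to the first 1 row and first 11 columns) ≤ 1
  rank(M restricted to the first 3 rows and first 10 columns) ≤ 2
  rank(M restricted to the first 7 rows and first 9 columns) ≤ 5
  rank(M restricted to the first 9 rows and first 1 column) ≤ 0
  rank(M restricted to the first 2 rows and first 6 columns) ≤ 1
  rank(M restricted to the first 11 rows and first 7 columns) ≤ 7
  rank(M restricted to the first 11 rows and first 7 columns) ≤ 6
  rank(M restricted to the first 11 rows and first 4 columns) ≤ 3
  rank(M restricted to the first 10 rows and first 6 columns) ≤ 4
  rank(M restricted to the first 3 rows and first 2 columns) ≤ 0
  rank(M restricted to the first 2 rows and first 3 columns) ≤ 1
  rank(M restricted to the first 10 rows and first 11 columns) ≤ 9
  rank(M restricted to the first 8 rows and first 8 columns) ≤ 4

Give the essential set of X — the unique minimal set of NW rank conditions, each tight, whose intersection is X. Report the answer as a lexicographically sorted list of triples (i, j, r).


Rank table r_w(12×12) implied by the 30 constraints:

  R[1]: 0  0  1  1  1  1  1  1  1  1  1  1
  R[2]: 0  0  1  1  1  1  2  2  2  2  2  2
  R[3]: 0  0  1  1  1  1  2  2  2  2  3  3
  R[4]: 0  1  2  2  2  2  3  3  3  3  4  4
  R[5]: 0  1  2  2  2  2  3  3  3  4  5  5
  R[6]: 0  1  2  2  2  2  3  3  4  5  6  6
  R[7]: 0  1  2  2  2  3  4  4  5  6  7  7
  R[8]: 0  1  2  2  2  3  4  4  5  6  7  8
  R[9]: 0  1  2  2  2  3  4  5  6  7  8  9
  R[10]: 1  2  3  3  3  4  5  6  7  8  9  10
  R[11]: 1  2  3  3  4  5  6  7  8  9  10  11
  R[12]: 1  2  3  4  5  6  7  8  9  10  11  12

second differences of R give the permutation w = (3, 7, 11, 2, 10, 9, 6, 12, 8, 1, 5, 4).

10 SE-corners of the 38-cell Rothe diagram give Ess(w):

[(3, 2, 0), (3, 6, 1), (3, 10, 2), (5, 9, 3), (6, 6, 2), (6, 8, 3), (8, 8, 4), (9, 1, 0), (9, 5, 2), (11, 4, 3)]


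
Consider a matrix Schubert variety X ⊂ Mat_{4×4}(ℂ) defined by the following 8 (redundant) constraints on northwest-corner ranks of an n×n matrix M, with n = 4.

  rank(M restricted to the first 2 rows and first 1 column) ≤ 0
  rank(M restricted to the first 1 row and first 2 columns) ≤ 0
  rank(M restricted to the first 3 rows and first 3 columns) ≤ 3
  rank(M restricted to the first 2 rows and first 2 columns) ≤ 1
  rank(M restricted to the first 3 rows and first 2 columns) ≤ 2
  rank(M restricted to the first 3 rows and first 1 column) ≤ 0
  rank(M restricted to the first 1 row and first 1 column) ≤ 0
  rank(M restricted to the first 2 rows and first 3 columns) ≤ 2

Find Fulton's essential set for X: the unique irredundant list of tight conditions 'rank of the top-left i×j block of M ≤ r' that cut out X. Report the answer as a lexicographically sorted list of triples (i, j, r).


Computing R[i][j] = min implied NW-rank bound (n=4, 8 conditions):

  0  0  1  1
  0  1  2  2
  0  1  2  3
  1  2  3  4

hence w(1..4) = (3, 2, 4, 1).

|D(w)|=4, |Ess(w)|=2:

[(1, 2, 0), (3, 1, 0)]


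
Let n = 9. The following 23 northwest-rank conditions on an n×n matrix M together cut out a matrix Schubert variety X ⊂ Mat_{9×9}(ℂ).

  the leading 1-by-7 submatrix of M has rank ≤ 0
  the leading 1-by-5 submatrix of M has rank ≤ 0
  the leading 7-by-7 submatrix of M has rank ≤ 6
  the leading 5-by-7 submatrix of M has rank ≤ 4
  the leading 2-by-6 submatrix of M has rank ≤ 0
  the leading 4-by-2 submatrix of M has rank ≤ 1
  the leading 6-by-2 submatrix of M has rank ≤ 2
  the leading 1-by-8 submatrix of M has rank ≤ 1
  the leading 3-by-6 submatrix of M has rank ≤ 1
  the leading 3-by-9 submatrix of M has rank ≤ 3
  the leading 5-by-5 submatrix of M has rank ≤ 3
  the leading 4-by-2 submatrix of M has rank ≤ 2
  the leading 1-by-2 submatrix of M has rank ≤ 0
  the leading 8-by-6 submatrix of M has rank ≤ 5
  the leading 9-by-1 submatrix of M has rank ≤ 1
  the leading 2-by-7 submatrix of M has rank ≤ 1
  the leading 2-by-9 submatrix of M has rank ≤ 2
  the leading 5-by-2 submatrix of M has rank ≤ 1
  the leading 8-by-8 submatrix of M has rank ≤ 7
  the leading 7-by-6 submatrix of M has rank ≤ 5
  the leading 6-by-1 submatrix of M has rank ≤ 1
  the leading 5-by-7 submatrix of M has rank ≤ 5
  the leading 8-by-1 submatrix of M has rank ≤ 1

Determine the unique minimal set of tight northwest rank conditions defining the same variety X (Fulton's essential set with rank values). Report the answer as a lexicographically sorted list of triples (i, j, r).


Reconstructing r_w from the 23 given conditions:

  row 1: 0 0 0 0 0 0 0 1 1
  row 2: 0 0 0 0 0 0 1 2 2
  row 3: 1 1 1 1 1 1 2 3 3
  row 4: 1 1 2 2 2 2 3 4 4
  row 5: 1 1 2 3 3 3 4 5 5
  row 6: 1 2 3 4 4 4 5 6 6
  row 7: 1 2 3 4 5 5 6 7 7
  row 8: 1 2 3 4 5 5 6 7 8
  row 9: 1 2 3 4 5 6 7 8 9

hence w(1..9) = (8, 7, 1, 3, 4, 2, 5, 9, 6).

D(w) has 16 cells with 4 SE-corners; essential set:

[(1, 7, 0), (2, 6, 0), (5, 2, 1), (8, 6, 5)]


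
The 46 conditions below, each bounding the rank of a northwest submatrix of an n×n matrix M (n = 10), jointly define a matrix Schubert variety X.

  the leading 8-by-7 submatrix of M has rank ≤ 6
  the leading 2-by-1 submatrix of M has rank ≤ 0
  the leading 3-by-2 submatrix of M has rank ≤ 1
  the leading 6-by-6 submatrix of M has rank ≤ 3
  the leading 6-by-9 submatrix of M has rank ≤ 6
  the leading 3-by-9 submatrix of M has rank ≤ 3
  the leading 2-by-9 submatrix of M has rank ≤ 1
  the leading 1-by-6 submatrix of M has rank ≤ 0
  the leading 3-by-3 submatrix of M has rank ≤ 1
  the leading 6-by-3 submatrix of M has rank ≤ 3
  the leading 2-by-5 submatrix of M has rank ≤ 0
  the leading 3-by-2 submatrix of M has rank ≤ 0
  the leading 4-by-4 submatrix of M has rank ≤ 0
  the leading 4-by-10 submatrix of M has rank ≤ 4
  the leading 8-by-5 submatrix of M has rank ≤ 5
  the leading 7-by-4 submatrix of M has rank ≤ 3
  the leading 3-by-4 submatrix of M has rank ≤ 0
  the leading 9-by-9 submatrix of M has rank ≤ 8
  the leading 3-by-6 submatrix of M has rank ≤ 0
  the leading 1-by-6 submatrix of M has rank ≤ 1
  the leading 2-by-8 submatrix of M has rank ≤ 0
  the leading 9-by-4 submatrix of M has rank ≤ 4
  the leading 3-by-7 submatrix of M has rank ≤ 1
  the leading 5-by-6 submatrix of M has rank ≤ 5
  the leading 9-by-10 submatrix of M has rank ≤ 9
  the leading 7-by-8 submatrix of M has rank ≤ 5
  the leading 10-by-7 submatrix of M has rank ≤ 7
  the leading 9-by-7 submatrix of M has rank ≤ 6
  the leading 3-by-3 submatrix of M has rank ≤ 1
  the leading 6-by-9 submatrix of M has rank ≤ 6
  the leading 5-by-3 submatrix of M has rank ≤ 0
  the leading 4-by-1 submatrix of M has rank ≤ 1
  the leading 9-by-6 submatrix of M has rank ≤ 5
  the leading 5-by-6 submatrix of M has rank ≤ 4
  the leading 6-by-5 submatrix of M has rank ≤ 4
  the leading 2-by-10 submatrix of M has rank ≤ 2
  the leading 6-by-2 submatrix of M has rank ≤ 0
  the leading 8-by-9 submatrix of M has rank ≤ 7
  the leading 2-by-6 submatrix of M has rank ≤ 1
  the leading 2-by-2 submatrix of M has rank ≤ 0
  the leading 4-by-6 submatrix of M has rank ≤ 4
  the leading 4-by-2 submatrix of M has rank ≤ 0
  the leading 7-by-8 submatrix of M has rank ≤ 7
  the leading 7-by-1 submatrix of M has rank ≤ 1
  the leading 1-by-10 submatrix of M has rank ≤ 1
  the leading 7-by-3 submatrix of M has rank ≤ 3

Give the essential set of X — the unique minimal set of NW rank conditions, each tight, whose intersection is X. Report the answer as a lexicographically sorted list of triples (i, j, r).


Rank table r_w(10×10) implied by the 46 constraints:

  0, 0, 0, 0, 0, 0, 0, 0, 1, 1
  0, 0, 0, 0, 0, 0, 0, 0, 1, 2
  0, 0, 0, 0, 0, 0, 1, 1, 2, 3
  0, 0, 0, 0, 1, 1, 2, 2, 3, 4
  0, 0, 0, 1, 2, 2, 3, 3, 4, 5
  0, 0, 1, 2, 3, 3, 4, 4, 5, 6
  1, 1, 2, 3, 4, 4, 5, 5, 6, 7
  1, 2, 3, 4, 5, 5, 6, 6, 7, 8
  1, 2, 3, 4, 5, 5, 6, 7, 8, 9
  1, 2, 3, 4, 5, 6, 7, 8, 9, 10

giving w = (9, 10, 7, 5, 4, 3, 1, 2, 8, 6) via Δ²R.

|D(w)|=32, |Ess(w)|=6:

[(2, 8, 0), (3, 6, 0), (4, 4, 0), (5, 3, 0), (6, 2, 0), (9, 6, 5)]


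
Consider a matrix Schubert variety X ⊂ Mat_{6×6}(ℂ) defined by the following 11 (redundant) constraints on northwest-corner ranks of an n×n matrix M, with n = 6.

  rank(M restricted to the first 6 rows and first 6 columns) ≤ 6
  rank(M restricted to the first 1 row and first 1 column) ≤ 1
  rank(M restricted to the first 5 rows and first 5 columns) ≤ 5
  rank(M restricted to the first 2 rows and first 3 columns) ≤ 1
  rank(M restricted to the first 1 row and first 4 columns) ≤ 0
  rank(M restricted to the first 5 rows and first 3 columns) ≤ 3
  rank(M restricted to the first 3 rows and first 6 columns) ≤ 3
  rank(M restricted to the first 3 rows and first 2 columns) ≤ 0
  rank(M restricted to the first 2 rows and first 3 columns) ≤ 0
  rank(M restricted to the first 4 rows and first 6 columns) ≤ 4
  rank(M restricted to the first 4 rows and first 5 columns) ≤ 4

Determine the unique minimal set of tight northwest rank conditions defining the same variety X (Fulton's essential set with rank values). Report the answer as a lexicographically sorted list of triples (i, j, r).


Computing R[i][j] = min implied NW-rank bound (n=6, 11 conditions):

  row 1: 0, 0, 0, 0, 1, 1
  row 2: 0, 0, 0, 1, 2, 2
  row 3: 0, 0, 1, 2, 3, 3
  row 4: 1, 1, 2, 3, 4, 4
  row 5: 1, 2, 3, 4, 5, 5
  row 6: 1, 2, 3, 4, 5, 6

the unique w with this rank table is (5, 4, 3, 1, 2, 6).

Fulton essential set (3 of the 9 Rothe cells):

[(1, 4, 0), (2, 3, 0), (3, 2, 0)]


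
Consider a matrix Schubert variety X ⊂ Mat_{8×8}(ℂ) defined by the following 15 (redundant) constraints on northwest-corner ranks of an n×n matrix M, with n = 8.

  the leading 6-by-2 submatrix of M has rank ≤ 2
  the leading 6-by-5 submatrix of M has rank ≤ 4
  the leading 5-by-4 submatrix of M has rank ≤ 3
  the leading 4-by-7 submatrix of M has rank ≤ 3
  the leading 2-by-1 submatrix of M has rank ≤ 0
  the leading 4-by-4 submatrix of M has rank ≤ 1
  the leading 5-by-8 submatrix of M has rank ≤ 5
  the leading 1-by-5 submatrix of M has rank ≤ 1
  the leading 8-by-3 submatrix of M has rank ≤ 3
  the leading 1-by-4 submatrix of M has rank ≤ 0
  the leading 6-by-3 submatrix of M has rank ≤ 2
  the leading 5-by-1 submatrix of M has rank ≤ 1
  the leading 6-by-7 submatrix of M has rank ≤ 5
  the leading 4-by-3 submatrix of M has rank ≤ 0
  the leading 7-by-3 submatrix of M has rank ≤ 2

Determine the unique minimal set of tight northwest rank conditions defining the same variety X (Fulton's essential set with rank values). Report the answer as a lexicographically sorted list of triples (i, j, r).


Computing R[i][j] = min implied NW-rank bound (n=8, 15 conditions):

  R[1]: 0 0 0 0 1 1 1 1
  R[2]: 0 0 0 1 2 2 2 2
  R[3]: 0 0 0 1 2 3 3 3
  R[4]: 0 0 0 1 2 3 3 4
  R[5]: 1 1 1 2 3 4 4 5
  R[6]: 1 2 2 3 4 5 5 6
  R[7]: 1 2 2 3 4 5 6 7
  R[8]: 1 2 3 4 5 6 7 8

second differences of R give the permutation w = (5, 4, 6, 8, 1, 2, 7, 3).

D(w) has 15 cells with 4 SE-corners; essential set:

[(1, 4, 0), (4, 3, 0), (4, 7, 3), (7, 3, 2)]


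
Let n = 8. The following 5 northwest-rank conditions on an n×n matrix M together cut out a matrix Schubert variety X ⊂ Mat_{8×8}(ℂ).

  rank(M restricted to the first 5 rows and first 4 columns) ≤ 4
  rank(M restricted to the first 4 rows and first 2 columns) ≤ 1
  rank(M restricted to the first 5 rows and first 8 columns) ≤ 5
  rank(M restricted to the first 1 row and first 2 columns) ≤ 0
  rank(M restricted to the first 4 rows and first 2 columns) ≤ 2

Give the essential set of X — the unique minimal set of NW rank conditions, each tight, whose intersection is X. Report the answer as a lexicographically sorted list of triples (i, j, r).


The tightest implied rank at each (i,j), from the 5 conditions:

  i=1: 0  0  1  1  1  1  1  1
  i=2: 1  1  2  2  2  2  2  2
  i=3: 1  1  2  3  3  3  3  3
  i=4: 1  1  2  3  4  4  4  4
  i=5: 1  2  3  4  5  5  5  5
  i=6: 1  2  3  4  5  6  6  6
  i=7: 1  2  3  4  5  6  7  7
  i=8: 1  2  3  4  5  6  7  8

so w = (3, 1, 4, 5, 2, 6, 7, 8).

D(w) has 4 cells with 2 SE-corners; essential set:

[(1, 2, 0), (4, 2, 1)]


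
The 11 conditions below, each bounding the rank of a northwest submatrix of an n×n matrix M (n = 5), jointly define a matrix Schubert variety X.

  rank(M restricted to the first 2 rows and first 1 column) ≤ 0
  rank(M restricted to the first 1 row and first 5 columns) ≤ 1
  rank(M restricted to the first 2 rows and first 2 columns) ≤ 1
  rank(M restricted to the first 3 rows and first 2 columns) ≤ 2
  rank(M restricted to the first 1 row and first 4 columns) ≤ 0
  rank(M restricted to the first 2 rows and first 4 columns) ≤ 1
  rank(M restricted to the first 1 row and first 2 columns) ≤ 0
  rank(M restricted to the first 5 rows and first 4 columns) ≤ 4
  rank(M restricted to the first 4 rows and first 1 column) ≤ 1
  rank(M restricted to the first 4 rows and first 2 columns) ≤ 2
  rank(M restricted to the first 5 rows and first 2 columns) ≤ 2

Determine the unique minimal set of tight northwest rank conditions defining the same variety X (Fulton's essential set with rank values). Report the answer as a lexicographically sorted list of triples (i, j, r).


Propagating the 11 rank bounds to every northwest block:

  0 | 0 | 0 | 0 | 1
  0 | 1 | 1 | 1 | 2
  1 | 2 | 2 | 2 | 3
  1 | 2 | 3 | 3 | 4
  1 | 2 | 3 | 4 | 5

the unique w with this rank table is (5, 2, 1, 3, 4).

ℓ(w)=5; the 2 essential cells (i,j,r):

[(1, 4, 0), (2, 1, 0)]


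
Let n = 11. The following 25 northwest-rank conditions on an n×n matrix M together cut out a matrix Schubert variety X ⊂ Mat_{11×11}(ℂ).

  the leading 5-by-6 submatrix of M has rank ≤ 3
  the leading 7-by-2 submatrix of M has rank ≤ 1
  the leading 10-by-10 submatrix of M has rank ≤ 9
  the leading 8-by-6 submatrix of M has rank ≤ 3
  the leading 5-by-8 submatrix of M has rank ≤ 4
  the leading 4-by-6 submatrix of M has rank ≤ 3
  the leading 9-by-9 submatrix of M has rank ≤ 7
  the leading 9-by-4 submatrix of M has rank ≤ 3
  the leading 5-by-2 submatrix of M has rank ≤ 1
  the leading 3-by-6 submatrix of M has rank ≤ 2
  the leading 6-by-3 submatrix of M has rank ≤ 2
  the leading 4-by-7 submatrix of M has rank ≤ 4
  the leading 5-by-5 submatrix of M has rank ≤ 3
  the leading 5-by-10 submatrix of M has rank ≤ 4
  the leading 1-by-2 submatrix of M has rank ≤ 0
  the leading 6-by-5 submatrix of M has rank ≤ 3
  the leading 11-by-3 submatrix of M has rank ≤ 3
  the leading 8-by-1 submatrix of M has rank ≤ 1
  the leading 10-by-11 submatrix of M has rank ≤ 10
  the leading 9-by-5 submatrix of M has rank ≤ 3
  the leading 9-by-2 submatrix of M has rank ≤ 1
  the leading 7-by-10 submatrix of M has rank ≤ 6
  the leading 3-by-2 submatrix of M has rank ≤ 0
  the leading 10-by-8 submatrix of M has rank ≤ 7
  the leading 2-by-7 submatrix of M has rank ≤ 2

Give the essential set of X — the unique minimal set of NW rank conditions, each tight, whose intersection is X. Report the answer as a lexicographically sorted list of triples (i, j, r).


Computing R[i][j] = min implied NW-rank bound (n=11, 25 conditions):

  0  0  1  1  1  1  1  1  1  1  1
  0  0  1  2  2  2  2  2  2  2  2
  0  0  1  2  2  2  3  3  3  3  3
  1  1  2  3  3  3  4  4  4  4  4
  1  1  2  3  3  3  4  4  4  4  5
  1  1  2  3  3  3  4  5  5  5  6
  1  1  2  3  3  3  4  5  6  6  7
  1  1  2  3  3  3  4  5  6  7  8
  1  1  2  3  3  4  5  6  7  8  9
  1  2  3  4  4  5  6  7  8  9  10
  1  2  3  4  5  6  7  8  9  10  11

the unique w with this rank table is (3, 4, 7, 1, 11, 8, 9, 10, 6, 2, 5).

D(w) has 25 cells with 6 SE-corners; essential set:

[(3, 2, 0), (3, 6, 2), (5, 10, 4), (8, 6, 3), (9, 2, 1), (9, 5, 3)]


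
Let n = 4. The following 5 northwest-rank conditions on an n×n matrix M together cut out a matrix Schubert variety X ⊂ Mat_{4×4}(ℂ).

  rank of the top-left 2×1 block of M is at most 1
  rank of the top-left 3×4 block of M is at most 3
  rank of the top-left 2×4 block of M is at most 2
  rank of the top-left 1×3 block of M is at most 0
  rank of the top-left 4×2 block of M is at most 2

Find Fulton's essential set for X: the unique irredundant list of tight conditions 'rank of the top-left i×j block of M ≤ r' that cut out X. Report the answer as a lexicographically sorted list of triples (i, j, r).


Computing R[i][j] = min implied NW-rank bound (n=4, 5 conditions):

  R[1]: 0 | 0 | 0 | 1
  R[2]: 1 | 1 | 1 | 2
  R[3]: 1 | 2 | 2 | 3
  R[4]: 1 | 2 | 3 | 4

the unique w with this rank table is (4, 1, 2, 3).

Rothe diagram D(w) (3 cells), 1 SE-corner (essential condition):

[(1, 3, 0)]


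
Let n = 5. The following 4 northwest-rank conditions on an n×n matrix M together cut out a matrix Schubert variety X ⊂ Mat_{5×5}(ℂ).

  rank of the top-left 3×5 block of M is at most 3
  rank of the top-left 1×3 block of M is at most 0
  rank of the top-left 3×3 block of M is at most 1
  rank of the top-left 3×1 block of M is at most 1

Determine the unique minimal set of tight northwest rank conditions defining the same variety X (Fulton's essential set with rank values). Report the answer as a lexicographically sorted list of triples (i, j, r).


Propagating the 4 rank bounds to every northwest block:

  row 1: 0 | 0 | 0 | 1 | 1
  row 2: 1 | 1 | 1 | 2 | 2
  row 3: 1 | 1 | 1 | 2 | 3
  row 4: 1 | 2 | 2 | 3 | 4
  row 5: 1 | 2 | 3 | 4 | 5

giving w = (4, 1, 5, 2, 3) via Δ²R.

Rothe diagram D(w) (5 cells), 2 SE-corners (essential conditions):

[(1, 3, 0), (3, 3, 1)]


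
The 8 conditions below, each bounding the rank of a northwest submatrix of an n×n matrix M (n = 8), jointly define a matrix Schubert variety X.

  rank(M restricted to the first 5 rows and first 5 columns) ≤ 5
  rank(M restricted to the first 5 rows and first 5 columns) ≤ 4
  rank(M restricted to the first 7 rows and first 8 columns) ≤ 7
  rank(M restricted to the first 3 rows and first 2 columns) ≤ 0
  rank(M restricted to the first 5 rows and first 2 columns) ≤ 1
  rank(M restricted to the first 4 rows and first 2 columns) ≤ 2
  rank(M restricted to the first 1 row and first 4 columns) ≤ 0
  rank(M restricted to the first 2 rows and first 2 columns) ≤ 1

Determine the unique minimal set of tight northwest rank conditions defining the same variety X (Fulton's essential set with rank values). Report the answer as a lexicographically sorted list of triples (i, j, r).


Rank table r_w(8×8) implied by the 8 constraints:

  i=1: 0 | 0 | 0 | 0 | 1 | 1 | 1 | 1
  i=2: 0 | 0 | 1 | 1 | 2 | 2 | 2 | 2
  i=3: 0 | 0 | 1 | 2 | 3 | 3 | 3 | 3
  i=4: 1 | 1 | 2 | 3 | 4 | 4 | 4 | 4
  i=5: 1 | 1 | 2 | 3 | 4 | 5 | 5 | 5
  i=6: 1 | 2 | 3 | 4 | 5 | 6 | 6 | 6
  i=7: 1 | 2 | 3 | 4 | 5 | 6 | 7 | 7
  i=8: 1 | 2 | 3 | 4 | 5 | 6 | 7 | 8

hence w(1..8) = (5, 3, 4, 1, 6, 2, 7, 8).

Rothe diagram D(w) (9 cells), 3 SE-corners (essential conditions):

[(1, 4, 0), (3, 2, 0), (5, 2, 1)]


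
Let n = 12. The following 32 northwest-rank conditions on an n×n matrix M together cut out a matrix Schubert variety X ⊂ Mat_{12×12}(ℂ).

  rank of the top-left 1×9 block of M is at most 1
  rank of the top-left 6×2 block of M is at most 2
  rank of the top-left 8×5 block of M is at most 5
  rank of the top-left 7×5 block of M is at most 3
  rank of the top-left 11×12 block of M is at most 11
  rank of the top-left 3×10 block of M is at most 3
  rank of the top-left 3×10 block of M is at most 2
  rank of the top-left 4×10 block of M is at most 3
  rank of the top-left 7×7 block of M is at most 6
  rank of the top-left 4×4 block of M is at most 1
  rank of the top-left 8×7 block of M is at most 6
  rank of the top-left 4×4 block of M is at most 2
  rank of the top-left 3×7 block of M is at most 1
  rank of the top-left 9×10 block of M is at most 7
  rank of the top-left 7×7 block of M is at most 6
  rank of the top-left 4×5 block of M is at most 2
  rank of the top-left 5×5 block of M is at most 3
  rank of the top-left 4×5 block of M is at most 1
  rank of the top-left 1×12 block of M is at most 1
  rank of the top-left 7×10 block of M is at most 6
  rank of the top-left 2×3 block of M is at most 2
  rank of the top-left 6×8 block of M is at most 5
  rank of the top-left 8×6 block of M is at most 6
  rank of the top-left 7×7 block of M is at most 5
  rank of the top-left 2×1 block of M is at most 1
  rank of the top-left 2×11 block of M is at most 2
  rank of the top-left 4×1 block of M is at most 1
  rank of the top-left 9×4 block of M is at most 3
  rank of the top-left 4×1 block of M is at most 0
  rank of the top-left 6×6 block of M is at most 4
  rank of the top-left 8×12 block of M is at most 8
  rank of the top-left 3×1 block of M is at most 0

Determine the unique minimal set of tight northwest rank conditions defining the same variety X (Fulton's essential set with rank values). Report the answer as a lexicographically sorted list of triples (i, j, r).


Propagating the 32 rank bounds to every northwest block:

  R[1]: 0  1  1  1  1  1  1  1  1  1  1  1
  R[2]: 0  1  1  1  1  1  1  2  2  2  2  2
  R[3]: 0  1  1  1  1  1  1  2  2  2  3  3
  R[4]: 0  1  1  1  1  2  2  3  3  3  4  4
  R[5]: 1  2  2  2  2  3  3  4  4  4  5  5
  R[6]: 1  2  3  3  3  4  4  5  5  5  6  6
  R[7]: 1  2  3  3  3  4  5  6  6  6  7  7
  R[8]: 1  2  3  3  4  5  6  7  7  7  8  8
  R[9]: 1  2  3  3  4  5  6  7  7  7  8  9
  R[10]: 1  2  3  4  5  6  7  8  8  8  9  10
  R[11]: 1  2  3  4  5  6  7  8  9  9  10  11
  R[12]: 1  2  3  4  5  6  7  8  9  10  11  12

the unique w with this rank table is (2, 8, 11, 6, 1, 3, 7, 5, 12, 4, 9, 10).

|D(w)|=25, |Ess(w)|=7:

[(3, 7, 1), (3, 10, 2), (4, 1, 0), (4, 5, 1), (7, 5, 3), (9, 4, 3), (9, 10, 7)]


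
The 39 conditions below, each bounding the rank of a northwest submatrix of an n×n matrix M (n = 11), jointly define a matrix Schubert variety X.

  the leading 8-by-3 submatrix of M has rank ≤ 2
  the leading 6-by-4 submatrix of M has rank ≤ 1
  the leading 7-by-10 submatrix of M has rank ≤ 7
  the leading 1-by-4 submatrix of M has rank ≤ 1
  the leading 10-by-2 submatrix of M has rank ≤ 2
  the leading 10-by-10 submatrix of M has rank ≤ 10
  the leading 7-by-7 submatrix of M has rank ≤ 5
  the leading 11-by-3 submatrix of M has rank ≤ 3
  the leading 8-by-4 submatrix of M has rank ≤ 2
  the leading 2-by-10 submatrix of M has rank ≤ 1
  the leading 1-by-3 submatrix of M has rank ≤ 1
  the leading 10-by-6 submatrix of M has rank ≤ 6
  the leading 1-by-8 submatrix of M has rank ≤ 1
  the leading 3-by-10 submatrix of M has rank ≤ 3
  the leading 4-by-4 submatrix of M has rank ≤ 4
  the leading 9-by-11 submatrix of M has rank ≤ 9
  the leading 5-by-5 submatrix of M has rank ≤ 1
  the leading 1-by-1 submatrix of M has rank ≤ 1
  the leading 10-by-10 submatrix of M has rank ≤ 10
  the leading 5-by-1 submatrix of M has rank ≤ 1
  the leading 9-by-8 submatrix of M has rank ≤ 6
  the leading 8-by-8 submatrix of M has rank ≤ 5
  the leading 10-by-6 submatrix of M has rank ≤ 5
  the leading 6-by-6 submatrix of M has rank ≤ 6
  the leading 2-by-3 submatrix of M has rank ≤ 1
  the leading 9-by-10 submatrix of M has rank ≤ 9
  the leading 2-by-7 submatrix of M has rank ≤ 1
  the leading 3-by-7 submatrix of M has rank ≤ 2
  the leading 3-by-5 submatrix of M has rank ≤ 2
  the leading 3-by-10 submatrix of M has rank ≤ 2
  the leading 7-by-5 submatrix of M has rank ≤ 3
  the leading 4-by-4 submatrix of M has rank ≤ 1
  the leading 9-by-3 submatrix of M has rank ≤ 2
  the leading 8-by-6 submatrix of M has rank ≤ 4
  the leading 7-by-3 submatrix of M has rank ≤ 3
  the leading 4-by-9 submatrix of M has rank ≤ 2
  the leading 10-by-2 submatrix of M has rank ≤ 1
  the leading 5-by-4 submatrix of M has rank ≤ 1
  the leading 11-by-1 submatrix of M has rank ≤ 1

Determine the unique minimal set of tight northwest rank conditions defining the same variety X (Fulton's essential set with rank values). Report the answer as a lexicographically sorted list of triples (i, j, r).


Propagating the 39 rank bounds to every northwest block:

  row 1: 1  1  1  1  1  1  1  1  1  1  1
  row 2: 1  1  1  1  1  1  1  1  1  1  2
  row 3: 1  1  1  1  1  2  2  2  2  2  3
  row 4: 1  1  1  1  1  2  2  2  2  3  4
  row 5: 1  1  1  1  1  2  3  3  3  4  5
  row 6: 1  1  1  1  2  3  4  4  4  5  6
  row 7: 1  1  2  2  3  4  5  5  5  6  7
  row 8: 1  1  2  2  3  4  5  5  6  7  8
  row 9: 1  1  2  3  4  5  6  6  7  8  9
  row 10: 1  1  2  3  4  5  6  7  8  9  10
  row 11: 1  2  3  4  5  6  7  8  9  10  11

so w = (1, 11, 6, 10, 7, 5, 3, 9, 4, 8, 2).

Rothe diagram D(w) (33 cells), 7 SE-corners (essential conditions):

[(2, 10, 1), (4, 9, 2), (5, 5, 1), (6, 4, 1), (8, 4, 2), (8, 8, 5), (10, 2, 1)]


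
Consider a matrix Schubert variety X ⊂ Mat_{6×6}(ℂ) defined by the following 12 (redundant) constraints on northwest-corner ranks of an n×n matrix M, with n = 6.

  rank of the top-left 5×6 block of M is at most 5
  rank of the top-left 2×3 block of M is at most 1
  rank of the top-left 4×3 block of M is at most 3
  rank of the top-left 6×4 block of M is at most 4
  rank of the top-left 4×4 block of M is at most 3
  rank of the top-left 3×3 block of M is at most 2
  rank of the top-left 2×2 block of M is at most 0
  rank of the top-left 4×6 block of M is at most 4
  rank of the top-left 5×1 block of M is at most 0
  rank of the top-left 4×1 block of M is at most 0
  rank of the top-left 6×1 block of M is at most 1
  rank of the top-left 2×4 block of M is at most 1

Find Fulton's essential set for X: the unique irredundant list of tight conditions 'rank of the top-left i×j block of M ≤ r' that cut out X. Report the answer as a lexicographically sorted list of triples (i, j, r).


Propagating the 12 rank bounds to every northwest block:

  0 0 1 1 1 1
  0 0 1 1 2 2
  0 1 2 2 3 3
  0 1 2 3 4 4
  0 1 2 3 4 5
  1 2 3 4 5 6

so w = (3, 5, 2, 4, 6, 1).

|D(w)|=8, |Ess(w)|=3:

[(2, 2, 0), (2, 4, 1), (5, 1, 0)]


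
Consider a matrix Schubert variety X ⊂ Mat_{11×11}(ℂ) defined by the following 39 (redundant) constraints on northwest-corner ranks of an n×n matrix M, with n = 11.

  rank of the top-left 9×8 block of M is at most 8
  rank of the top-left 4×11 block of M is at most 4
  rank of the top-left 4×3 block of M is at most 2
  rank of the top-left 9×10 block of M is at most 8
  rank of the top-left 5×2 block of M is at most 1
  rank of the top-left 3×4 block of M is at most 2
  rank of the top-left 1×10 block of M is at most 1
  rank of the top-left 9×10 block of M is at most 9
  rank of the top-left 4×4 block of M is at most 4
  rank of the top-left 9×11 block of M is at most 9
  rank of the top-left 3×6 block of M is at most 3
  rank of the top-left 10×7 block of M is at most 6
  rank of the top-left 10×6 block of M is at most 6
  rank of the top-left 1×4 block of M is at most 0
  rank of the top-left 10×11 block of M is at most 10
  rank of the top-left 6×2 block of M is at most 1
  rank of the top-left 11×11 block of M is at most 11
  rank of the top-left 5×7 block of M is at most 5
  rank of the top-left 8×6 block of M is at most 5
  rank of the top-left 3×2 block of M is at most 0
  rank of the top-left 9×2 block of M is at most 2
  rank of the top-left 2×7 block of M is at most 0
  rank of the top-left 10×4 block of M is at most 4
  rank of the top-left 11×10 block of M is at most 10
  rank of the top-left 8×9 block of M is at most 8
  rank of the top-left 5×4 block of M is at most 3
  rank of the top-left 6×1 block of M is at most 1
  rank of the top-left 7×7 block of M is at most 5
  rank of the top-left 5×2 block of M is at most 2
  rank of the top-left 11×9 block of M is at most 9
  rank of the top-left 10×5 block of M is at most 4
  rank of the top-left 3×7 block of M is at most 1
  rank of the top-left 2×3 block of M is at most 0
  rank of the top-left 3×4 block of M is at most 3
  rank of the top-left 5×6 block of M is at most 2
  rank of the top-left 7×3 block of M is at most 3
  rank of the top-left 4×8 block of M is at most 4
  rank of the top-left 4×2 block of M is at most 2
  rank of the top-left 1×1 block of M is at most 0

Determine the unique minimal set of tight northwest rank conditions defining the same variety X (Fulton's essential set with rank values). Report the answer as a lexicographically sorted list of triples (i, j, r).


The tightest implied rank at each (i,j), from the 39 conditions:

  row 1: 0 0 0 0 0 0 0 1 1 1 1
  row 2: 0 0 0 0 0 0 0 1 2 2 2
  row 3: 0 0 1 1 1 1 1 2 3 3 3
  row 4: 1 1 2 2 2 2 2 3 4 4 4
  row 5: 1 1 2 2 2 2 3 4 5 5 5
  row 6: 1 1 2 3 3 3 4 5 6 6 6
  row 7: 1 2 3 4 4 4 5 6 7 7 7
  row 8: 1 2 3 4 4 5 6 7 8 8 8
  row 9: 1 2 3 4 4 5 6 7 8 8 9
  row 10: 1 2 3 4 4 5 6 7 8 9 10
  row 11: 1 2 3 4 5 6 7 8 9 10 11

hence w(1..11) = (8, 9, 3, 1, 7, 4, 2, 6, 11, 10, 5).

6 SE-corners of the 25-cell Rothe diagram give Ess(w):

[(2, 7, 0), (3, 2, 0), (5, 6, 2), (6, 2, 1), (9, 10, 8), (10, 5, 4)]


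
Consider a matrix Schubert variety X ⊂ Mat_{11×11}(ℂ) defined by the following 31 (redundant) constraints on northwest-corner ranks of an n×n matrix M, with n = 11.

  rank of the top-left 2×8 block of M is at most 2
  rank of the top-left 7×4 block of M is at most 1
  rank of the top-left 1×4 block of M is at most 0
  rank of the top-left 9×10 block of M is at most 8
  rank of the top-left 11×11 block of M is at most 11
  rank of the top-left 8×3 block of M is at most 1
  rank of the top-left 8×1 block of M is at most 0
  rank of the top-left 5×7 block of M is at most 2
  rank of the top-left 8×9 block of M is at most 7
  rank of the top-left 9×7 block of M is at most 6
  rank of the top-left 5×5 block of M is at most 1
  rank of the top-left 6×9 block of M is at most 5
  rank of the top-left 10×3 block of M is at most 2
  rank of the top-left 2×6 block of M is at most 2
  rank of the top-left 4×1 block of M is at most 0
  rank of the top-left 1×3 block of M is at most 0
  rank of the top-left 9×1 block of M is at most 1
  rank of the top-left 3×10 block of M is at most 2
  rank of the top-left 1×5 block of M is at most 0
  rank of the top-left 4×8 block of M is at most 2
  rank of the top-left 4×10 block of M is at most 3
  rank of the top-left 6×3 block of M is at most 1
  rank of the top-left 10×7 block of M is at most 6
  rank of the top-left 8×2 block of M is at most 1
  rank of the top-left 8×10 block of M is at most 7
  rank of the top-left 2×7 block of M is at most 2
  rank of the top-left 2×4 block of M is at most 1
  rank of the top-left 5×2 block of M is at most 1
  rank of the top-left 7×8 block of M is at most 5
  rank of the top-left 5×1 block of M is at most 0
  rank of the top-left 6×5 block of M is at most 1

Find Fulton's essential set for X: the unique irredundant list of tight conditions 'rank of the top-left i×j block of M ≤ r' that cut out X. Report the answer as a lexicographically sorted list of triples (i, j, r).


Reconstructing r_w from the 31 given conditions:

  R[1]: 0, 0, 0, 0, 0, 1, 1, 1, 1, 1, 1
  R[2]: 0, 1, 1, 1, 1, 2, 2, 2, 2, 2, 2
  R[3]: 0, 1, 1, 1, 1, 2, 2, 2, 2, 2, 3
  R[4]: 0, 1, 1, 1, 1, 2, 2, 2, 3, 3, 4
  R[5]: 0, 1, 1, 1, 1, 2, 2, 3, 4, 4, 5
  R[6]: 0, 1, 1, 1, 1, 2, 3, 4, 5, 5, 6
  R[7]: 0, 1, 1, 1, 2, 3, 4, 5, 6, 6, 7
  R[8]: 0, 1, 1, 2, 3, 4, 5, 6, 7, 7, 8
  R[9]: 1, 2, 2, 3, 4, 5, 6, 7, 8, 8, 9
  R[10]: 1, 2, 2, 3, 4, 5, 6, 7, 8, 9, 10
  R[11]: 1, 2, 3, 4, 5, 6, 7, 8, 9, 10, 11

reading off 1-entries of Δ²R: w = (6, 2, 11, 9, 8, 7, 5, 4, 1, 10, 3).

ℓ(w)=35; the 9 essential cells (i,j,r):

[(1, 5, 0), (3, 10, 2), (4, 8, 2), (5, 7, 2), (6, 5, 1), (7, 4, 1), (8, 1, 0), (8, 3, 1), (10, 3, 2)]


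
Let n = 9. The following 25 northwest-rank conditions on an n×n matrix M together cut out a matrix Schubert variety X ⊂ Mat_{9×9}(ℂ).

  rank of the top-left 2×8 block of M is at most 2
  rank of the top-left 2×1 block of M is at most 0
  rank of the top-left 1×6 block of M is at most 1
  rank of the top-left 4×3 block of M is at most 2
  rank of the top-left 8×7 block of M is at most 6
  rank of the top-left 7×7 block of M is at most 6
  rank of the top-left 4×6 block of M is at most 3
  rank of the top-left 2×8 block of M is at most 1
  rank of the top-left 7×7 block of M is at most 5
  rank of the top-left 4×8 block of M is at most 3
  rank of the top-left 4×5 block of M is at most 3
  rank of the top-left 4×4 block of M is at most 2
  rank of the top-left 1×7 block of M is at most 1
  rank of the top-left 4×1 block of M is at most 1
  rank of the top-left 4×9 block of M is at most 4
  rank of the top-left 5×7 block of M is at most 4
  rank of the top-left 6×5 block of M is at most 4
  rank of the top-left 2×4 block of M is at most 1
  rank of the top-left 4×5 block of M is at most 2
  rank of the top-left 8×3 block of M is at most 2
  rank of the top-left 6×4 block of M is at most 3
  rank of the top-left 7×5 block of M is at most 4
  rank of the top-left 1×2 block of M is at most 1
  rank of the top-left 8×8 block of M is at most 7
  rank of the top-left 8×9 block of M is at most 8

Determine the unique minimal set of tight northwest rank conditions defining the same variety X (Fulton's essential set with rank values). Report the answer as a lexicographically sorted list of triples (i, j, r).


Reconstructing r_w from the 25 given conditions:

  row 1: 0 1 1 1 1 1 1 1 1
  row 2: 0 1 1 1 1 1 1 1 2
  row 3: 1 2 2 2 2 2 2 2 3
  row 4: 1 2 2 2 2 3 3 3 4
  row 5: 1 2 2 3 3 4 4 4 5
  row 6: 1 2 2 3 4 5 5 5 6
  row 7: 1 2 2 3 4 5 5 6 7
  row 8: 1 2 2 3 4 5 6 7 8
  row 9: 1 2 3 4 5 6 7 8 9

giving w = (2, 9, 1, 6, 4, 5, 8, 7, 3) via Δ²R.

ℓ(w)=16; the 5 essential cells (i,j,r):

[(2, 1, 0), (2, 8, 1), (4, 5, 2), (7, 7, 5), (8, 3, 2)]
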